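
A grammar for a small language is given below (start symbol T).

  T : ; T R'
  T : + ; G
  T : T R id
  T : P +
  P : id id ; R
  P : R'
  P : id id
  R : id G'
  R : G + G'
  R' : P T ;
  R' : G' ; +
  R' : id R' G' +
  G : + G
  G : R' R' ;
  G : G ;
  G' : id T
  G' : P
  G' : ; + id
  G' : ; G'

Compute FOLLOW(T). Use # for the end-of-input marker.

{ #, +, ;, id }

T is the start symbol, so # ∈ FOLLOW(T).
In T : ; T R': add FIRST(R') = { ;, id }.
In T : T R id: add FIRST(R id) = { +, ;, id }.
In R' : P T ;: add FIRST(;) = { ; }.
In G' : id T: T is at the end, add FOLLOW(G') = { +, ;, id }.
Union: FOLLOW(T) = { #, +, ;, id }.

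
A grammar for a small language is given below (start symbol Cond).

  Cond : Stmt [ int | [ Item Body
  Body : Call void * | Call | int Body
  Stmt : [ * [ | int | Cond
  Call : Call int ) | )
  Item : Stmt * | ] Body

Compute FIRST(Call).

{ ) }

From Call : Call int ): add FIRST(Call) = { ) }.
Call : ) contributes {)}.
Union: FIRST(Call) = { ) }.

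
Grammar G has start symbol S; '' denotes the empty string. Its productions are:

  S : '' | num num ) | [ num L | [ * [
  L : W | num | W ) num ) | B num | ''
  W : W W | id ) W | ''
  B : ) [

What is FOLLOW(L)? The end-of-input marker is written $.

{ $ }

In S : [ num L: L is at the end, add FOLLOW(S) = { $ }.
Union: FOLLOW(L) = { $ }.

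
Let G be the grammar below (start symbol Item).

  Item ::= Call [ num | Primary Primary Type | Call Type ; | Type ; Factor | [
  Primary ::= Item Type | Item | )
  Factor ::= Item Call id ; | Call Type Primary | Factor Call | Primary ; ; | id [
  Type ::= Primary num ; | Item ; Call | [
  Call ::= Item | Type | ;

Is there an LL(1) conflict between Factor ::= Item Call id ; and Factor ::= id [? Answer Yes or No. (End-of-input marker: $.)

FIRST(Item Call id ;) = { ), ;, [ } and FIRST(id [) = { id }.
The FIRST sets are disjoint and neither alternative is nullable — no conflict.

No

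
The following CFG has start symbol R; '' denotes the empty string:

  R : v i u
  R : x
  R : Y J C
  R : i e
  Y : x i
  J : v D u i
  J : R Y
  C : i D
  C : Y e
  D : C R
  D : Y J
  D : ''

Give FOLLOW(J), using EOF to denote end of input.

{ EOF, i, u, v, x }

In R : Y J C: add FIRST(C) = { i, x }.
In D : Y J: J is at the end, add FOLLOW(D) = { EOF, i, u, v, x }.
Union: FOLLOW(J) = { EOF, i, u, v, x }.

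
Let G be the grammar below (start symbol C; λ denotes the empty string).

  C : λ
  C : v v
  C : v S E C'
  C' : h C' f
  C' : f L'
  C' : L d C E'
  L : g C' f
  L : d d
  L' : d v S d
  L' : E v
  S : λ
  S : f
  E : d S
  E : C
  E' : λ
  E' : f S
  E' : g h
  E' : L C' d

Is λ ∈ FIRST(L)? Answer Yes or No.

No

Nullable nonterminals: C, E, E', S.
No production of L has an RHS whose symbols are all nullable, so L is not nullable.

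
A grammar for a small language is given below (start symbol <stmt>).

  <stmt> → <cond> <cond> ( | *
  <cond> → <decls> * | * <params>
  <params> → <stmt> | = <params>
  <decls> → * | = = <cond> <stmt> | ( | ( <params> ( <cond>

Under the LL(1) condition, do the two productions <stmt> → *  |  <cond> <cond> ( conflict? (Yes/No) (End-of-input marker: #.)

Yes

FIRST(*) = { * } and FIRST(<cond> <cond> () = { (, *, = }.
Both contain *, so the two alternatives are not disjoint — LL(1) conflict.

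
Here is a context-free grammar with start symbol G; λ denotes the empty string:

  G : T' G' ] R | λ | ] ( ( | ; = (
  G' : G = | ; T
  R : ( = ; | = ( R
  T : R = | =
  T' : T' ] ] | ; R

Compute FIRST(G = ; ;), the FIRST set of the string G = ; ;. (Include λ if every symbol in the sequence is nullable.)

Add FIRST(G)\{λ} = { ;, ] }; G is nullable, continue.
= is a terminal; add {=} and stop.

{ ;, =, ] }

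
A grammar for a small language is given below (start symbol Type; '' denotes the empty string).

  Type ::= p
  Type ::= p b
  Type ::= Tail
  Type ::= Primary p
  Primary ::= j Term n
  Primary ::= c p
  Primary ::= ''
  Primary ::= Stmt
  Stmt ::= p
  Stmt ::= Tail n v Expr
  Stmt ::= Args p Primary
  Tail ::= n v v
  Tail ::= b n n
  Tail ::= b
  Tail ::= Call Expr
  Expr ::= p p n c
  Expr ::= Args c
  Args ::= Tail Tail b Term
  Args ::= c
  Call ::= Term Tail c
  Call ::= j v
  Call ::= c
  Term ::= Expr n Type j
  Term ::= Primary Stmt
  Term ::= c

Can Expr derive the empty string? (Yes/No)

No

Nullable nonterminals: Primary.
No production of Expr has an RHS whose symbols are all nullable, so Expr is not nullable.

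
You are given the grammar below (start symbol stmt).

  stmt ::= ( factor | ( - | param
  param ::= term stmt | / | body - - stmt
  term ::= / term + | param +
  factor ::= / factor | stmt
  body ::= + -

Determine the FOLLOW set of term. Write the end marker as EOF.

In param ::= term stmt: add FIRST(stmt) = { (, +, / }.
In term ::= / term +: add FIRST(+) = { + }.
Union: FOLLOW(term) = { (, +, / }.

{ (, +, / }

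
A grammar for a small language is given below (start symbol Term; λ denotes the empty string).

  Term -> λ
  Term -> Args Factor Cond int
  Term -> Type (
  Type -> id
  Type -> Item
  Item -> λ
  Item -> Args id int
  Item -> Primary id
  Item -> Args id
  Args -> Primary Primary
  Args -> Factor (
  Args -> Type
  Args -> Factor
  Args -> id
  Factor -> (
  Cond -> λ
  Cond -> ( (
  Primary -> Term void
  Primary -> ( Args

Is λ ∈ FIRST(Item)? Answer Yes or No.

Item has an λ-production, so Item ⇒ λ.

Yes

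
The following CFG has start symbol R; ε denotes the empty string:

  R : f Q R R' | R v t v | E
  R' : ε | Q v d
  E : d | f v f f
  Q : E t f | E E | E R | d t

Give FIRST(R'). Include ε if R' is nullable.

{ d, f, ε }

R' : ε contributes ε.
From R' : Q v d: add FIRST(Q) = { d, f }.
Union: FIRST(R') = { d, f, ε }.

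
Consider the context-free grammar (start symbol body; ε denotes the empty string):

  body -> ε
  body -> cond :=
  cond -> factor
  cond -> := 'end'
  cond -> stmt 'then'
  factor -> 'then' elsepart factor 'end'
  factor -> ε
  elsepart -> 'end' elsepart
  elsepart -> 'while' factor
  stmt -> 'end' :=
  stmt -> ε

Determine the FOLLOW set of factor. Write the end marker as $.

{ 'end', 'then', := }

In cond -> factor: factor is at the end, add FOLLOW(cond) = { := }.
In factor -> 'then' elsepart factor 'end': add FIRST('end') = { 'end' }.
In elsepart -> 'while' factor: factor is at the end, add FOLLOW(elsepart) = { 'end', 'then' }.
Union: FOLLOW(factor) = { 'end', 'then', := }.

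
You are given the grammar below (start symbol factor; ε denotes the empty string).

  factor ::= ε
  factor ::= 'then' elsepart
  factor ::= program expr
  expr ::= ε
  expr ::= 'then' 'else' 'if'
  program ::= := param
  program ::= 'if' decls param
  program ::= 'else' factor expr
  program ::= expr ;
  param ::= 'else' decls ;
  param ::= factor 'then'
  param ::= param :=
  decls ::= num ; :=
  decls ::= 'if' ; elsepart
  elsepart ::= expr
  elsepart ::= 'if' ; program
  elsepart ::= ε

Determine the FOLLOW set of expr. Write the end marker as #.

In factor ::= program expr: expr is at the end, add FOLLOW(factor) = { #, 'else', 'if', 'then', :=, ; }.
In program ::= 'else' factor expr: expr is at the end, add FOLLOW(program) = { #, 'else', 'if', 'then', :=, ; }.
In program ::= expr ;: add FIRST(;) = { ; }.
In elsepart ::= expr: expr is at the end, add FOLLOW(elsepart) = { #, 'else', 'if', 'then', :=, ; }.
Union: FOLLOW(expr) = { #, 'else', 'if', 'then', :=, ; }.

{ #, 'else', 'if', 'then', :=, ; }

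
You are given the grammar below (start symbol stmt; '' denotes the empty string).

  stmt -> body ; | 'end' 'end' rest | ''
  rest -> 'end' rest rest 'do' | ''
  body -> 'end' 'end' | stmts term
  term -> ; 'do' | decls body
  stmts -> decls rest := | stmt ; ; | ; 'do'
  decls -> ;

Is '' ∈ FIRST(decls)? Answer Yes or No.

Nullable nonterminals: rest, stmt.
No production of decls has an RHS whose symbols are all nullable, so decls is not nullable.

No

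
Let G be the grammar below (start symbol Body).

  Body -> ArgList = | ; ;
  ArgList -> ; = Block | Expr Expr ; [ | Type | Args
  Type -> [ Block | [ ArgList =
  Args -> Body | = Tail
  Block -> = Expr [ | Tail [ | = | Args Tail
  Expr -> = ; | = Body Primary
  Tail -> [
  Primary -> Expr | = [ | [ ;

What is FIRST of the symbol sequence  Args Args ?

{ ;, =, [ }

Add FIRST(Args) = { ;, =, [ }; Args is not nullable, stop.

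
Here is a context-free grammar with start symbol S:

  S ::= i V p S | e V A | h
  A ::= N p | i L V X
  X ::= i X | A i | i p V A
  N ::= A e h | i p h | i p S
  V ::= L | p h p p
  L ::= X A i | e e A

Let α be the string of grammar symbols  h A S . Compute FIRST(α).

h is a terminal; add {h} and stop.

{ h }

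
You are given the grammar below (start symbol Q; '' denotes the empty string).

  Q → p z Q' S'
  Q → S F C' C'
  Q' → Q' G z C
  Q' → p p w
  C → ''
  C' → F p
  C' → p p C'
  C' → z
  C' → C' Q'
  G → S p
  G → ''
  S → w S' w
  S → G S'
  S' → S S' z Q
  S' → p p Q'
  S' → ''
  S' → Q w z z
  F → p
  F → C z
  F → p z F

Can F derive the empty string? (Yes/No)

Nullable nonterminals: C, G, S, S'.
No production of F has an RHS whose symbols are all nullable, so F is not nullable.

No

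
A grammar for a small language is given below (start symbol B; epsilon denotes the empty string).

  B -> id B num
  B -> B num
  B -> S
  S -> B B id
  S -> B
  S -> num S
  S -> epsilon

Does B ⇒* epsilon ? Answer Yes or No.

Yes

B -> S and each of S is nullable, so B ⇒* epsilon.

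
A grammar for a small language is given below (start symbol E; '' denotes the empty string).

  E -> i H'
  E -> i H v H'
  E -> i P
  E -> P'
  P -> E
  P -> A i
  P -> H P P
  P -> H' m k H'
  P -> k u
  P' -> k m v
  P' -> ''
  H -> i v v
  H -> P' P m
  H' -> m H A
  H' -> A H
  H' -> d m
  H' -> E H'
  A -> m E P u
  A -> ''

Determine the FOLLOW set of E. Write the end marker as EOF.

E is the start symbol, so EOF ∈ FOLLOW(E).
In P -> E: E is at the end, add FOLLOW(P) = { EOF, d, i, k, m, u }.
In H' -> E H': add FIRST(H') = { d, i, k, m }.
In A -> m E P u: add FIRST(P u) = { d, i, k, m, u }.
Union: FOLLOW(E) = { EOF, d, i, k, m, u }.

{ EOF, d, i, k, m, u }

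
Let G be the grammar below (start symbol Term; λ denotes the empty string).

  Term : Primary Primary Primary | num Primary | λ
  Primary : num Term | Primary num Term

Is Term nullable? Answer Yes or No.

Yes

Term has an λ-production, so Term ⇒ λ.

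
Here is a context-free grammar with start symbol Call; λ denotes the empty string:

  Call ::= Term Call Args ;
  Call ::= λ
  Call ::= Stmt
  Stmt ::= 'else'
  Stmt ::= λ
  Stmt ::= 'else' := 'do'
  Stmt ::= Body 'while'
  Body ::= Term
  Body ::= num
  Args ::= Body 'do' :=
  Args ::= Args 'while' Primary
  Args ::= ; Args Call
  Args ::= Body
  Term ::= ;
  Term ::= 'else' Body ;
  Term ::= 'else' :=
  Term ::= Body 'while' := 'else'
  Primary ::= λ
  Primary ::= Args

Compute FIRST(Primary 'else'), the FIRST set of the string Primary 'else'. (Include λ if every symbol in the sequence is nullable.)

{ 'else', ;, num }

Add FIRST(Primary)\{λ} = { 'else', ;, num }; Primary is nullable, continue.
'else' is a terminal; add {'else'} and stop.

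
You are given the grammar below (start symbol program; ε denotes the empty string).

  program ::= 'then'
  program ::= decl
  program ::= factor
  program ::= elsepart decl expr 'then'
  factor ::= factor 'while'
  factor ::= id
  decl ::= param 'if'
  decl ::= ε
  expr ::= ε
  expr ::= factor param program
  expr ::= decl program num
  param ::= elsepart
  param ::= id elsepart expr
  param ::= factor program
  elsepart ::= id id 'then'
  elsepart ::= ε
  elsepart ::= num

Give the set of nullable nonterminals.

Directly nullable (have an ε-production): decl, expr, elsepart.
program ::= decl with every symbol nullable, so program is nullable.
param ::= elsepart with every symbol nullable, so param is nullable.
No other nonterminal has a production whose RHS symbols are all nullable.

{ decl, elsepart, expr, param, program }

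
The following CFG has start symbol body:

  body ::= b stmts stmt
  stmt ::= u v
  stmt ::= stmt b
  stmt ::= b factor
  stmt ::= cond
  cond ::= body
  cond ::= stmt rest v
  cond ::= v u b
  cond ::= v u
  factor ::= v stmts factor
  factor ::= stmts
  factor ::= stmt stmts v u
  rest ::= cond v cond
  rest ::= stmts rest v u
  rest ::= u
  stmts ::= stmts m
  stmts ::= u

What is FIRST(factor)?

{ b, u, v }

factor ::= v stmts factor contributes {v}.
From factor ::= stmts: add FIRST(stmts) = { u }.
From factor ::= stmt stmts v u: add FIRST(stmt) = { b, u, v }.
Union: FIRST(factor) = { b, u, v }.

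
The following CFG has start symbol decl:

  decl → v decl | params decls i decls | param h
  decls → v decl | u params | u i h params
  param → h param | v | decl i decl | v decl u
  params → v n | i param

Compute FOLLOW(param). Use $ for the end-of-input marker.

{ $, h, i, u, v }

In decl → param h: add FIRST(h) = { h }.
In param → h param: param is at the end, add FOLLOW(param) = { $, h, i, u, v }.
In params → i param: param is at the end, add FOLLOW(params) = { $, h, i, u, v }.
Union: FOLLOW(param) = { $, h, i, u, v }.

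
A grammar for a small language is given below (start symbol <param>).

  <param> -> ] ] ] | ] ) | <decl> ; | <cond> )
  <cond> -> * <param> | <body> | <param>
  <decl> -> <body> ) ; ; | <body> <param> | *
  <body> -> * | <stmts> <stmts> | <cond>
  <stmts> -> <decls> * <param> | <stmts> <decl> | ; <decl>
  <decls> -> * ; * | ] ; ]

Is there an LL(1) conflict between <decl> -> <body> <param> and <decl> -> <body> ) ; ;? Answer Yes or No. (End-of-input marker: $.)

FIRST(<body> <param>) = { *, ;, ] } and FIRST(<body> ) ; ;) = { *, ;, ] }.
Both contain *, so the two alternatives are not disjoint — LL(1) conflict.

Yes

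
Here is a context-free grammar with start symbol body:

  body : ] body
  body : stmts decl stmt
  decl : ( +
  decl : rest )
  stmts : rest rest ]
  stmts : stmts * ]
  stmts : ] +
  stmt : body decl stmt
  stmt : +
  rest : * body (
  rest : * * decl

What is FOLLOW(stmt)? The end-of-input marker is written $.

In body : stmts decl stmt: stmt is at the end, add FOLLOW(body) = { $, (, * }.
In stmt : body decl stmt: stmt is at the end, add FOLLOW(stmt) = { $, (, * }.
Union: FOLLOW(stmt) = { $, (, * }.

{ $, (, * }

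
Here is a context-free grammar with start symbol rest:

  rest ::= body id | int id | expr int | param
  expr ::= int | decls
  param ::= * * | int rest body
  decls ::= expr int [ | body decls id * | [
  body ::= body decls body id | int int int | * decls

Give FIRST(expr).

{ *, [, int }

expr ::= int contributes {int}.
From expr ::= decls: add FIRST(decls) = { *, [, int }.
Union: FIRST(expr) = { *, [, int }.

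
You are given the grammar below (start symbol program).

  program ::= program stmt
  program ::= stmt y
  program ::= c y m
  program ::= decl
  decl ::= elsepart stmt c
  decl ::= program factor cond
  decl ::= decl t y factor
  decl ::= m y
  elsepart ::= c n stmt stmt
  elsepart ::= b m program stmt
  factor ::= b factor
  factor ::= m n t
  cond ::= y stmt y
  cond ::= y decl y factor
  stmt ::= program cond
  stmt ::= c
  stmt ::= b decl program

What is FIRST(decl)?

From decl ::= elsepart stmt c: add FIRST(elsepart) = { b, c }.
From decl ::= program factor cond: add FIRST(program) = { b, c, m }.
From decl ::= decl t y factor: add FIRST(decl) = { b, c, m }.
decl ::= m y contributes {m}.
Union: FIRST(decl) = { b, c, m }.

{ b, c, m }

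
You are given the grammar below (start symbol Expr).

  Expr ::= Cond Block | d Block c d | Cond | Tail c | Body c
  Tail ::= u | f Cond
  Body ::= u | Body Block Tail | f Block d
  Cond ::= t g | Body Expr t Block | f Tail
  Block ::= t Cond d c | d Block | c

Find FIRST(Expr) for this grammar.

{ d, f, t, u }

From Expr ::= Cond Block: add FIRST(Cond) = { f, t, u }.
Expr ::= d Block c d contributes {d}.
From Expr ::= Cond: add FIRST(Cond) = { f, t, u }.
From Expr ::= Tail c: add FIRST(Tail) = { f, u }.
From Expr ::= Body c: add FIRST(Body) = { f, u }.
Union: FIRST(Expr) = { d, f, t, u }.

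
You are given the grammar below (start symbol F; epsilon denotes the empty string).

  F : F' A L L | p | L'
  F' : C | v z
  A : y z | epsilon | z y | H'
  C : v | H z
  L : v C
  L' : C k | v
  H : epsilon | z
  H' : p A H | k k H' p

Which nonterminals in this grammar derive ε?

Directly nullable (have an epsilon-production): A, H.
No other nonterminal has a production whose RHS symbols are all nullable.

{ A, H }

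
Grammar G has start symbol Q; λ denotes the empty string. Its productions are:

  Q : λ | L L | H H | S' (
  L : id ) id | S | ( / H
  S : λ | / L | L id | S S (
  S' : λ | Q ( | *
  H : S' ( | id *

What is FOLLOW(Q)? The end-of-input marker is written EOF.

Q is the start symbol, so EOF ∈ FOLLOW(Q).
In S' : Q (: add FIRST(() = { ( }.
Union: FOLLOW(Q) = { EOF, ( }.

{ EOF, ( }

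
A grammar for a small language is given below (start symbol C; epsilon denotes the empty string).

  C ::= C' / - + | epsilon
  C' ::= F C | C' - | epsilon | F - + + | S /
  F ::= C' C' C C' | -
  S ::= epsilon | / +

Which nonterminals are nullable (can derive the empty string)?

Directly nullable (have an epsilon-production): C, C', S.
F ::= C' C' C C' with every symbol nullable, so F is nullable.

{ C, C', F, S }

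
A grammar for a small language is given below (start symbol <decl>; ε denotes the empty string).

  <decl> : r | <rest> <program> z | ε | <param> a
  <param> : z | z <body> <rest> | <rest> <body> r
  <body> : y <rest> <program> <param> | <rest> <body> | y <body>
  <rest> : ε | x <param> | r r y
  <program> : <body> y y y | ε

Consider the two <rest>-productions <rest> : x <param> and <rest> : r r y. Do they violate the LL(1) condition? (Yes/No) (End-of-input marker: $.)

No

FIRST(x <param>) = { x } and FIRST(r r y) = { r }.
The FIRST sets are disjoint and neither alternative is nullable — no conflict.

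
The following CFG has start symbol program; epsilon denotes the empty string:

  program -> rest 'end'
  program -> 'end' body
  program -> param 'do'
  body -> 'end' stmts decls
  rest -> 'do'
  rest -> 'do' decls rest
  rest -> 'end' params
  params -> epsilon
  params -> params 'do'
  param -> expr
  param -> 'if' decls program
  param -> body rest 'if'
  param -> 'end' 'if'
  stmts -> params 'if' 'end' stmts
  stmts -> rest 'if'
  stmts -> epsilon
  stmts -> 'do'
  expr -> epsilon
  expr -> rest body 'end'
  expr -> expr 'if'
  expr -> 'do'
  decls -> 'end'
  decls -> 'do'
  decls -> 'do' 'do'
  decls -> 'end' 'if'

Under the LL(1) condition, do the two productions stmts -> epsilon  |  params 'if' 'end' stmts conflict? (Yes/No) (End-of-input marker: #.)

Yes

FIRST(epsilon) = { epsilon } and FIRST(params 'if' 'end' stmts) = { 'do', 'if' }.
The first alternative is nullable and FOLLOW(stmts) = { 'do', 'end' } shares 'do' with FIRST of the second — conflict.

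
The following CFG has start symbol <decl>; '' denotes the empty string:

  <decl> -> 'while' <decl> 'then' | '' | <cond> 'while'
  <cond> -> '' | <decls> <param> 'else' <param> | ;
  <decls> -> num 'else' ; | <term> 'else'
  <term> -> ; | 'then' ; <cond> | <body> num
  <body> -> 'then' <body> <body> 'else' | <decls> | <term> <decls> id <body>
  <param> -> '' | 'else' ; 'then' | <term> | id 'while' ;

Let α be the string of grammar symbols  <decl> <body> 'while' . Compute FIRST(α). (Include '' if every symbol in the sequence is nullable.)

{ 'then', 'while', ;, num }

Add FIRST(<decl>)\{''} = { 'then', 'while', ;, num }; <decl> is nullable, continue.
Add FIRST(<body>) = { 'then', ;, num }; <body> is not nullable, stop.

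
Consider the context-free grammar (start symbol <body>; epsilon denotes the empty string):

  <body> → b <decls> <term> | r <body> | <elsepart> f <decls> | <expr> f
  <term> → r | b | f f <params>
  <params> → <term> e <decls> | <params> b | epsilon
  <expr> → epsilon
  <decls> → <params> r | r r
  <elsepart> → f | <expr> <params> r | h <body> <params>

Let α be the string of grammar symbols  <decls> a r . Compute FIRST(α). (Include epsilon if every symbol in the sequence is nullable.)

Add FIRST(<decls>) = { b, f, r }; <decls> is not nullable, stop.

{ b, f, r }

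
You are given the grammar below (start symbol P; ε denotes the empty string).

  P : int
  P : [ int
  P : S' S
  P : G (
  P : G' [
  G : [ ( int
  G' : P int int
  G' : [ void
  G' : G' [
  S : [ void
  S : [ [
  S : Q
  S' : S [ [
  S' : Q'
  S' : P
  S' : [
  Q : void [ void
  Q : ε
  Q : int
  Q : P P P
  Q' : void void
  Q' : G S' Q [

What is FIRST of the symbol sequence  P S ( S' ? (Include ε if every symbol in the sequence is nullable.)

Add FIRST(P) = { [, int, void }; P is not nullable, stop.

{ [, int, void }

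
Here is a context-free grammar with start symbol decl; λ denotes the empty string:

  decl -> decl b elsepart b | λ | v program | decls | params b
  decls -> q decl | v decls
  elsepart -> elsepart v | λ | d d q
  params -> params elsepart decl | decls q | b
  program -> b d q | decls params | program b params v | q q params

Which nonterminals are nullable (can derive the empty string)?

{ decl, elsepart }

Directly nullable (have an λ-production): decl, elsepart.
No other nonterminal has a production whose RHS symbols are all nullable.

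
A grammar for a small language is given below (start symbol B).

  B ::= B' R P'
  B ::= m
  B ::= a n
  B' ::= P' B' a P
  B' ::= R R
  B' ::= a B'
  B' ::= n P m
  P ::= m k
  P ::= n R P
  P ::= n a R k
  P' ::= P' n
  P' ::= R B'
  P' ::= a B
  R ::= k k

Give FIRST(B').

From B' ::= P' B' a P: add FIRST(P') = { a, k }.
From B' ::= R R: add FIRST(R) = { k }.
B' ::= a B' contributes {a}.
B' ::= n P m contributes {n}.
Union: FIRST(B') = { a, k, n }.

{ a, k, n }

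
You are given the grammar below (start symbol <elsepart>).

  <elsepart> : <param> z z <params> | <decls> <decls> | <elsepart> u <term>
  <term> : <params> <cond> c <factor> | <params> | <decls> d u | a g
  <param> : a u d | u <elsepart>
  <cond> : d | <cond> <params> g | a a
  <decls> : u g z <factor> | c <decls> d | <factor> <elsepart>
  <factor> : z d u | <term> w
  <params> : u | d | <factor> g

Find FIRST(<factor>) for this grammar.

<factor> : z d u contributes {z}.
From <factor> : <term> w: add FIRST(<term>) = { a, c, d, u, z }.
Union: FIRST(<factor>) = { a, c, d, u, z }.

{ a, c, d, u, z }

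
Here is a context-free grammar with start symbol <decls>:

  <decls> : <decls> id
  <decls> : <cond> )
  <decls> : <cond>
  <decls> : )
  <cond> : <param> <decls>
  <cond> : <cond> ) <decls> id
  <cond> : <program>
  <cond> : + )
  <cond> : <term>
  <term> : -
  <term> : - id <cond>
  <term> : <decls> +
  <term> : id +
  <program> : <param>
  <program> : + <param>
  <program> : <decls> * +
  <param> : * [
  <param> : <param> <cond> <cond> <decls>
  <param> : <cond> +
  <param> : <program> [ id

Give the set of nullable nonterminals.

No nonterminal has an empty production or an RHS whose symbols are all nullable.

{ } (none)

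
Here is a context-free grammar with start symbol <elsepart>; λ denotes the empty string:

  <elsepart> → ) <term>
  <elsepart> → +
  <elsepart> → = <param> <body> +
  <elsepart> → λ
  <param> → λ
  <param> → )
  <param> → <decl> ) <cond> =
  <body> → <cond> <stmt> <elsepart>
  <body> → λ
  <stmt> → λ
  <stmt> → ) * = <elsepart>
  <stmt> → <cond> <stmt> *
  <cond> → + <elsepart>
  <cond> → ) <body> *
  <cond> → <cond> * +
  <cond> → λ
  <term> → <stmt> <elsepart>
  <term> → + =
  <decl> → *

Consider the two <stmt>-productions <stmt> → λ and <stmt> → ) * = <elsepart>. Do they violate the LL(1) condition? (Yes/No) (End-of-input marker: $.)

FIRST(λ) = { λ } and FIRST() * = <elsepart>) = { ) }.
The first alternative is nullable and FOLLOW(<stmt>) = { $, ), *, +, = } shares ) with FIRST of the second — conflict.

Yes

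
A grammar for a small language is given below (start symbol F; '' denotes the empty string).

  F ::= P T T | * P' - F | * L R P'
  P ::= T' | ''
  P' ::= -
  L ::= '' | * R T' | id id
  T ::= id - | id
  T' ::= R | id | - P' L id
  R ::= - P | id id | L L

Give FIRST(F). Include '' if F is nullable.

{ *, -, id }

From F ::= P T T: P nullable, take FIRST(P) ∪ FIRST(T) = { *, -, id }.
F ::= * P' - F contributes {*}.
F ::= * L R P' contributes {*}.
Union: FIRST(F) = { *, -, id }.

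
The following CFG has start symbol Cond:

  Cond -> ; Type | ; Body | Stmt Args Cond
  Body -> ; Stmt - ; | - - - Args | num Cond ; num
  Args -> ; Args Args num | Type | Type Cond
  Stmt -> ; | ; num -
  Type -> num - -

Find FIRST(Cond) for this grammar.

Cond -> ; Type contributes {;}.
Cond -> ; Body contributes {;}.
From Cond -> Stmt Args Cond: add FIRST(Stmt) = { ; }.
Union: FIRST(Cond) = { ; }.

{ ; }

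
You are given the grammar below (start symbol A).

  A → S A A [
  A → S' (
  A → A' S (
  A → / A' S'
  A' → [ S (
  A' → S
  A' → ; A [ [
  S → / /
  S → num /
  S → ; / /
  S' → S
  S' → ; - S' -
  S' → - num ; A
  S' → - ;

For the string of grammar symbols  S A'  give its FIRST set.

Add FIRST(S) = { /, ;, num }; S is not nullable, stop.

{ /, ;, num }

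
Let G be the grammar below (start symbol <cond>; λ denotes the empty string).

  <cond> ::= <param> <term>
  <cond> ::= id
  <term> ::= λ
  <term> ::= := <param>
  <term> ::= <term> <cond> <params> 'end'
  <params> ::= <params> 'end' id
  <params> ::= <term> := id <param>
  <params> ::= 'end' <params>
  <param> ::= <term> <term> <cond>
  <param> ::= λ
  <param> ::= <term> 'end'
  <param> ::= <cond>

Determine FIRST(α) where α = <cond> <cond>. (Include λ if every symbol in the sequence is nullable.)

Add FIRST(<cond>)\{λ} = { 'end', :=, id }; <cond> is nullable, continue.
Add FIRST(<cond>)\{λ} = { 'end', :=, id }; <cond> is nullable, continue.
Every symbol is nullable, so include λ.

{ 'end', :=, id, λ }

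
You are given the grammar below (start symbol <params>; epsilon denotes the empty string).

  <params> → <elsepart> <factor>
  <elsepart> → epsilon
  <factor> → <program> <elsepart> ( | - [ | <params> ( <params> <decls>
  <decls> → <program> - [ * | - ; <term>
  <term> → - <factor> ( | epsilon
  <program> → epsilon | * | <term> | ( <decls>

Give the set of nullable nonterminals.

{ <elsepart>, <program>, <term> }

Directly nullable (have an epsilon-production): <elsepart>, <term>, <program>.
No other nonterminal has a production whose RHS symbols are all nullable.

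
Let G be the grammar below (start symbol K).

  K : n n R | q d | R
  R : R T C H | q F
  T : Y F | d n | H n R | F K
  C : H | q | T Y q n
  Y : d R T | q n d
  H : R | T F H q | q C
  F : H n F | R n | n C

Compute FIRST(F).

From F : H n F: add FIRST(H) = { d, n, q }.
From F : R n: add FIRST(R) = { q }.
F : n C contributes {n}.
Union: FIRST(F) = { d, n, q }.

{ d, n, q }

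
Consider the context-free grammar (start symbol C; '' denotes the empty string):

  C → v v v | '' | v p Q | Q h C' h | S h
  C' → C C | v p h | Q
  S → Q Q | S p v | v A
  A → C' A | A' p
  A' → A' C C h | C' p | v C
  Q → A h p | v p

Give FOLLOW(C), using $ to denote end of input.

{ $, h, p, v }

C is the start symbol, so $ ∈ FOLLOW(C).
In C' → C C: add FIRST(C)\{''} = { p, v }.
  Since C is nullable, also add FOLLOW(C') = { h, p, v }.
In C' → C C: C is at the end, add FOLLOW(C') = { h, p, v }.
In A' → A' C C h: add FIRST(C h) = { h, p, v }.
In A' → A' C C h: add FIRST(h) = { h }.
In A' → v C: C is at the end, add FOLLOW(A') = { h, p, v }.
Union: FOLLOW(C) = { $, h, p, v }.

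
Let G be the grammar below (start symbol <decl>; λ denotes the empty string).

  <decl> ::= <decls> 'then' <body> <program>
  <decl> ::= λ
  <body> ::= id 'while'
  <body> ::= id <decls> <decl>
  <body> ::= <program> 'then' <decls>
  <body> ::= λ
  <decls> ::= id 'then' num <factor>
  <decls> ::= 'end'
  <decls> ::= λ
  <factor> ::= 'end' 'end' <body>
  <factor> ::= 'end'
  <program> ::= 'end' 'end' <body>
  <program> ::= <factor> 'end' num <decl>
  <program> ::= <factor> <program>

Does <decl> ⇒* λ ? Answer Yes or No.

<decl> has an λ-production, so <decl> ⇒ λ.

Yes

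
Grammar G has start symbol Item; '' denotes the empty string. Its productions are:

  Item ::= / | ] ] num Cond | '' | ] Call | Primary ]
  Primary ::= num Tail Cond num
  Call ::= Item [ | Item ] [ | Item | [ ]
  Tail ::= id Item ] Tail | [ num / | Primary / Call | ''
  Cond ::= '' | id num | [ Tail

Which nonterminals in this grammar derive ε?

Directly nullable (have an ''-production): Item, Tail, Cond.
Call ::= Item with every symbol nullable, so Call is nullable.
No other nonterminal has a production whose RHS symbols are all nullable.

{ Call, Cond, Item, Tail }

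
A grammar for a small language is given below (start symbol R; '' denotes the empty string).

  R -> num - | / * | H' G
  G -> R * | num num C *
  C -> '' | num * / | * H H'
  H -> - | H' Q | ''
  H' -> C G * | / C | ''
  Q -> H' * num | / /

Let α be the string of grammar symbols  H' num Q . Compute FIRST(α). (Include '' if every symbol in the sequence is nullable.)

{ *, /, num }

Add FIRST(H')\{''} = { *, /, num }; H' is nullable, continue.
num is a terminal; add {num} and stop.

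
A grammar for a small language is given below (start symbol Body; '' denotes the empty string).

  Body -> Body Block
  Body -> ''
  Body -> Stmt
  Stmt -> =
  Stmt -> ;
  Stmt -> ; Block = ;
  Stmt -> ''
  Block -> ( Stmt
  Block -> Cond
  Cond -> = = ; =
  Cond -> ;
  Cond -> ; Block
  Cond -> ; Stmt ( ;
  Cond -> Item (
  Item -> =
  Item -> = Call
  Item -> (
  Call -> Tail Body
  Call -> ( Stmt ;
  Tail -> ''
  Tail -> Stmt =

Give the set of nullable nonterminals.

Directly nullable (have an ''-production): Body, Stmt, Tail.
Call -> Tail Body with every symbol nullable, so Call is nullable.
No other nonterminal has a production whose RHS symbols are all nullable.

{ Body, Call, Stmt, Tail }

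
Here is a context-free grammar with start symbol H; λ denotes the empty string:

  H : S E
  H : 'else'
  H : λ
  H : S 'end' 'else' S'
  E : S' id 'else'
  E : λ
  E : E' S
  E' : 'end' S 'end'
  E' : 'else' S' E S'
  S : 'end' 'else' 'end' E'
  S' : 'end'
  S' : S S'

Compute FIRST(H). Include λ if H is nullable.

From H : S E: add FIRST(S) = { 'end' }.
H : 'else' contributes {'else'}.
H : λ contributes λ.
From H : S 'end' 'else' S': add FIRST(S) = { 'end' }.
Union: FIRST(H) = { 'else', 'end', λ }.

{ 'else', 'end', λ }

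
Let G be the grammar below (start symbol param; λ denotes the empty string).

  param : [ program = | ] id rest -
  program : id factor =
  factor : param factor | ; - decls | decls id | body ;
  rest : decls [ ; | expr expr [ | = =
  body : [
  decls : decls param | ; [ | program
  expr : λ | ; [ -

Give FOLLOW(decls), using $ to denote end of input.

In factor : ; - decls: decls is at the end, add FOLLOW(factor) = { = }.
In factor : decls id: add FIRST(id) = { id }.
In rest : decls [ ;: add FIRST([ ;) = { [ }.
In decls : decls param: add FIRST(param) = { [, ] }.
Union: FOLLOW(decls) = { =, [, ], id }.

{ =, [, ], id }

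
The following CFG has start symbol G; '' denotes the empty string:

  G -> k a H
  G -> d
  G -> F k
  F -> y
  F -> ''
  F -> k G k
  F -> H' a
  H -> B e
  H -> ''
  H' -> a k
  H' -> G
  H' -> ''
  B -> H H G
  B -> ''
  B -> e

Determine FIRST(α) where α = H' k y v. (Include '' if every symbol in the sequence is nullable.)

Add FIRST(H')\{''} = { a, d, k, y }; H' is nullable, continue.
k is a terminal; add {k} and stop.

{ a, d, k, y }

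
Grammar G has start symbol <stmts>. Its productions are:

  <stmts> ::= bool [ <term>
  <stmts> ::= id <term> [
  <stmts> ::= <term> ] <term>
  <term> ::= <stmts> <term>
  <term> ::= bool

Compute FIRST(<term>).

From <term> ::= <stmts> <term>: add FIRST(<stmts>) = { bool, id }.
<term> ::= bool contributes {bool}.
Union: FIRST(<term>) = { bool, id }.

{ bool, id }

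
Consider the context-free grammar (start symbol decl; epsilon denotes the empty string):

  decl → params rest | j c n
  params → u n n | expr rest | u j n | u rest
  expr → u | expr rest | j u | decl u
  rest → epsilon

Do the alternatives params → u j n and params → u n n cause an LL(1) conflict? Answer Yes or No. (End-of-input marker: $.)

Yes

FIRST(u j n) = { u } and FIRST(u n n) = { u }.
Both contain u, so the two alternatives are not disjoint — LL(1) conflict.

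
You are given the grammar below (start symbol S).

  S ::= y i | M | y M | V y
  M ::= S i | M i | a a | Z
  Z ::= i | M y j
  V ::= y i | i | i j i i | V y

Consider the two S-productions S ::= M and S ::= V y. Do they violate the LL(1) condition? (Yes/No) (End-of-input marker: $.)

Yes

FIRST(M) = { a, i, y } and FIRST(V y) = { i, y }.
Both contain i, so the two alternatives are not disjoint — LL(1) conflict.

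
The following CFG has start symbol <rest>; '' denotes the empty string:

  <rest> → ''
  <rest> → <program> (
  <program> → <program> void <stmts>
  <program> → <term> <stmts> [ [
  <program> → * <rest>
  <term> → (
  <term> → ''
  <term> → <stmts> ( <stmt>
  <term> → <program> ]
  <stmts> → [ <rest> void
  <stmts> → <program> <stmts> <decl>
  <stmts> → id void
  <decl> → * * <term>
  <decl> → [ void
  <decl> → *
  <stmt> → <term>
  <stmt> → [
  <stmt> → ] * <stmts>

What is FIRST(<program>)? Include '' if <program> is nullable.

From <program> → <program> void <stmts>: add FIRST(<program>) = { (, *, [, id }.
From <program> → <term> <stmts> [ [: <term> nullable, take FIRST(<term>) ∪ FIRST(<stmts>) = { (, *, [, id }.
<program> → * <rest> contributes {*}.
Union: FIRST(<program>) = { (, *, [, id }.

{ (, *, [, id }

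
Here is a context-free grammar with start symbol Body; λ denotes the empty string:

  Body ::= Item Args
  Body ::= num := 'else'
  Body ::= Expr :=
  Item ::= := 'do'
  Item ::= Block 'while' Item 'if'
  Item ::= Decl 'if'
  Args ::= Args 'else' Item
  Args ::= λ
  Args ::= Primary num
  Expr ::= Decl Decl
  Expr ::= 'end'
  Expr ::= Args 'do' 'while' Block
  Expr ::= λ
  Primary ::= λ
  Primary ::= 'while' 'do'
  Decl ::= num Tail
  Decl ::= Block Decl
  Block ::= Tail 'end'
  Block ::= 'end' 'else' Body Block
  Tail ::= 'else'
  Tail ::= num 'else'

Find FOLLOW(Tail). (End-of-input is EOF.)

In Decl ::= num Tail: Tail is at the end, add FOLLOW(Decl) = { 'else', 'end', 'if', :=, num }.
In Block ::= Tail 'end': add FIRST('end') = { 'end' }.
Union: FOLLOW(Tail) = { 'else', 'end', 'if', :=, num }.

{ 'else', 'end', 'if', :=, num }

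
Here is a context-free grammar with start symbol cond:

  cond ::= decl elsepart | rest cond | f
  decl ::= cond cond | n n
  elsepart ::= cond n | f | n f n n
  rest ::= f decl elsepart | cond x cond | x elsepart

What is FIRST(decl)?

{ f, n, x }

From decl ::= cond cond: add FIRST(cond) = { f, n, x }.
decl ::= n n contributes {n}.
Union: FIRST(decl) = { f, n, x }.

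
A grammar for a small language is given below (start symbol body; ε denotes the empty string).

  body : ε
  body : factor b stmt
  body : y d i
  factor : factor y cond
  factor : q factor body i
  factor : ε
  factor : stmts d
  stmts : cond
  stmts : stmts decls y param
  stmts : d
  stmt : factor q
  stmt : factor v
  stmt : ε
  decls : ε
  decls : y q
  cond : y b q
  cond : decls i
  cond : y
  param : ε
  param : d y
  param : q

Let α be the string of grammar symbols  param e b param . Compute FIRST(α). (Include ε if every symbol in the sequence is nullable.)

Add FIRST(param)\{ε} = { d, q }; param is nullable, continue.
e is a terminal; add {e} and stop.

{ d, e, q }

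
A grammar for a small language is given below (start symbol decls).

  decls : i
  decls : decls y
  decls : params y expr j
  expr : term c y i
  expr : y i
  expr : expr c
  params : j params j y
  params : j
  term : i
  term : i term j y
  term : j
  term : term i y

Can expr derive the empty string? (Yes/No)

No

No nonterminal in this grammar is nullable.
No production of expr has an RHS whose symbols are all nullable, so expr is not nullable.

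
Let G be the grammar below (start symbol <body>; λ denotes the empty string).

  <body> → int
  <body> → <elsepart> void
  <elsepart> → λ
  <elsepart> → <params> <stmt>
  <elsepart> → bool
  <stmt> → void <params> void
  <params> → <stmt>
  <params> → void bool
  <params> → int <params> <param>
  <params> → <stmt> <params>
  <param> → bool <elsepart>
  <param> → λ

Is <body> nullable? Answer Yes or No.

Nullable nonterminals: <elsepart>, <param>.
No production of <body> has an RHS whose symbols are all nullable, so <body> is not nullable.

No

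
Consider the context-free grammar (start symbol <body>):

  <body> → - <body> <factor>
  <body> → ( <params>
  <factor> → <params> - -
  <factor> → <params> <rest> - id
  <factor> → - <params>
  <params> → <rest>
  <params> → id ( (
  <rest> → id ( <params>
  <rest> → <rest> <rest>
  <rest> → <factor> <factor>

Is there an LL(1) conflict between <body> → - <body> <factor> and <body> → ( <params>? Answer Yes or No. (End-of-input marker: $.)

FIRST(- <body> <factor>) = { - } and FIRST(( <params>) = { ( }.
The FIRST sets are disjoint and neither alternative is nullable — no conflict.

No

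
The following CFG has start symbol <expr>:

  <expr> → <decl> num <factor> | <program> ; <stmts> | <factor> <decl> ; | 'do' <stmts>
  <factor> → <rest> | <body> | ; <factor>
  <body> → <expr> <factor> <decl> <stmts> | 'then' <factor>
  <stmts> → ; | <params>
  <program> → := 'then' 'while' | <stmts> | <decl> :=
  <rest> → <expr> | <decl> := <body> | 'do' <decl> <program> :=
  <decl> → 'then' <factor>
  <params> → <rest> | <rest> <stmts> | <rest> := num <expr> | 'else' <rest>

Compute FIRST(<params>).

{ 'do', 'else', 'then', :=, ; }

From <params> → <rest>: add FIRST(<rest>) = { 'do', 'else', 'then', :=, ; }.
From <params> → <rest> <stmts>: add FIRST(<rest>) = { 'do', 'else', 'then', :=, ; }.
From <params> → <rest> := num <expr>: add FIRST(<rest>) = { 'do', 'else', 'then', :=, ; }.
<params> → 'else' <rest> contributes {'else'}.
Union: FIRST(<params>) = { 'do', 'else', 'then', :=, ; }.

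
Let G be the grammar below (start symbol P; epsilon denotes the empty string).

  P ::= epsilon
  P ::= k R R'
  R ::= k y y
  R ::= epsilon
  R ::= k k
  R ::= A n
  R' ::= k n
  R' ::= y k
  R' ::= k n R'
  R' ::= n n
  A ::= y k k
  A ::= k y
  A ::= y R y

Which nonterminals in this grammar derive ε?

Directly nullable (have an epsilon-production): P, R.
No other nonterminal has a production whose RHS symbols are all nullable.

{ P, R }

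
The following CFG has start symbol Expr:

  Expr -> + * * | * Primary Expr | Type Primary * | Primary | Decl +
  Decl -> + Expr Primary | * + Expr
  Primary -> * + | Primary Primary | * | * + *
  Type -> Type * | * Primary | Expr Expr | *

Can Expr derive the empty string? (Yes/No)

No

No nonterminal in this grammar is nullable.
No production of Expr has an RHS whose symbols are all nullable, so Expr is not nullable.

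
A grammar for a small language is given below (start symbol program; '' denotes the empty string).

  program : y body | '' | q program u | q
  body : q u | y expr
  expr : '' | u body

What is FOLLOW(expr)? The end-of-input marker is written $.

{ $, u }

In body : y expr: expr is at the end, add FOLLOW(body) = { $, u }.
Union: FOLLOW(expr) = { $, u }.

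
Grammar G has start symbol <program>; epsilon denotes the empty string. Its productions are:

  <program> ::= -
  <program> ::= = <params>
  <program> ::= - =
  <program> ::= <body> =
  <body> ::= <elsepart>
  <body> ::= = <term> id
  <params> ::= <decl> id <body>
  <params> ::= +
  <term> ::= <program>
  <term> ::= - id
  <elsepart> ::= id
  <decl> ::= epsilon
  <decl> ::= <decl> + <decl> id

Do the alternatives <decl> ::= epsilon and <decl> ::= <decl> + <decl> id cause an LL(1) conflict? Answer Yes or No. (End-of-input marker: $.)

FIRST(epsilon) = { epsilon } and FIRST(<decl> + <decl> id) = { + }.
The first alternative is nullable and FOLLOW(<decl>) = { +, id } shares + with FIRST of the second — conflict.

Yes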